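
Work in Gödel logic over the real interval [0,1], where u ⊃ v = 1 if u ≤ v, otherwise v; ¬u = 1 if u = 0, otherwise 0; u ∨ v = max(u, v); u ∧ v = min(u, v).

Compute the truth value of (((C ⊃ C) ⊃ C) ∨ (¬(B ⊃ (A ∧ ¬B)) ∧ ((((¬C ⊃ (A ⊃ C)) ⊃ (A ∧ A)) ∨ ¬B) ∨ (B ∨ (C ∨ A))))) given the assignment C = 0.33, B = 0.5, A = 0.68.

(C ⊃ C): 0.33 ≤ 0.33, so result = 1
((C ⊃ C) ⊃ C): 1 > 0.33, so result = 0.33
¬B: Gödel ¬ of 0.5 = 0 (operand ≠ 0)
(A ∧ ¬B) = min(0.68, 0) = 0
(B ⊃ (A ∧ ¬B)): 0.5 > 0, so result = 0
¬(B ⊃ (A ∧ ¬B)): Gödel ¬ of 0 = 1 (operand is 0)
¬C: Gödel ¬ of 0.33 = 0 (operand ≠ 0)
(A ⊃ C): 0.68 > 0.33, so result = 0.33
(¬C ⊃ (A ⊃ C)): 0 ≤ 0.33, so result = 1
(A ∧ A) = min(0.68, 0.68) = 0.68
((¬C ⊃ (A ⊃ C)) ⊃ (A ∧ A)): 1 > 0.68, so result = 0.68
¬B: Gödel ¬ of 0.5 = 0 (operand ≠ 0)
(((¬C ⊃ (A ⊃ C)) ⊃ (A ∧ A)) ∨ ¬B) = max(0.68, 0) = 0.68
(C ∨ A) = max(0.33, 0.68) = 0.68
(B ∨ (C ∨ A)) = max(0.5, 0.68) = 0.68
((((¬C ⊃ (A ⊃ C)) ⊃ (A ∧ A)) ∨ ¬B) ∨ (B ∨ (C ∨ A))) = max(0.68, 0.68) = 0.68
(¬(B ⊃ (A ∧ ¬B)) ∧ ((((¬C ⊃ (A ⊃ C)) ⊃ (A ∧ A)) ∨ ¬B) ∨ (B ∨ (C ∨ A)))) = min(1, 0.68) = 0.68
(((C ⊃ C) ⊃ C) ∨ (¬(B ⊃ (A ∧ ¬B)) ∧ ((((¬C ⊃ (A ⊃ C)) ⊃ (A ∧ A)) ∨ ¬B) ∨ (B ∨ (C ∨ A))))) = max(0.33, 0.68) = 0.68

0.68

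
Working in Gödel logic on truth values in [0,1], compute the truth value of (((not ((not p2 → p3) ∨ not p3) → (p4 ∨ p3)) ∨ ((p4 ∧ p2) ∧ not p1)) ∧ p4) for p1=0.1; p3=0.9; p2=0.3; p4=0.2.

0.20

not p2: Gödel ¬ of 0.3 = 0 (operand ≠ 0)
(not p2 → p3): 0 ≤ 0.9, so result = 1
not p3: Gödel ¬ of 0.9 = 0 (operand ≠ 0)
((not p2 → p3) ∨ not p3) = max(1, 0) = 1
not ((not p2 → p3) ∨ not p3): Gödel ¬ of 1 = 0 (operand ≠ 0)
(p4 ∨ p3) = max(0.2, 0.9) = 0.9
(not ((not p2 → p3) ∨ not p3) → (p4 ∨ p3)): 0 ≤ 0.9, so result = 1
(p4 ∧ p2) = min(0.2, 0.3) = 0.2
not p1: Gödel ¬ of 0.1 = 0 (operand ≠ 0)
((p4 ∧ p2) ∧ not p1) = min(0.2, 0) = 0
((not ((not p2 → p3) ∨ not p3) → (p4 ∨ p3)) ∨ ((p4 ∧ p2) ∧ not p1)) = max(1, 0) = 1
(((not ((not p2 → p3) ∨ not p3) → (p4 ∨ p3)) ∨ ((p4 ∧ p2) ∧ not p1)) ∧ p4) = min(1, 0.2) = 0.2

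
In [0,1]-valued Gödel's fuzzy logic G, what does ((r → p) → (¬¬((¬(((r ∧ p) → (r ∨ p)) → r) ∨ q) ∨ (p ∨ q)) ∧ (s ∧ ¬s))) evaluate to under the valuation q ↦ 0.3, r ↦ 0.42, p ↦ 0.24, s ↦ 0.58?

(r → p): 0.42 > 0.24, so result = 0.24
(r ∧ p) = min(0.42, 0.24) = 0.24
(r ∨ p) = max(0.42, 0.24) = 0.42
((r ∧ p) → (r ∨ p)): 0.24 ≤ 0.42, so result = 1
(((r ∧ p) → (r ∨ p)) → r): 1 > 0.42, so result = 0.42
¬(((r ∧ p) → (r ∨ p)) → r): Gödel ¬ of 0.42 = 0 (operand ≠ 0)
(¬(((r ∧ p) → (r ∨ p)) → r) ∨ q) = max(0, 0.3) = 0.3
(p ∨ q) = max(0.24, 0.3) = 0.3
((¬(((r ∧ p) → (r ∨ p)) → r) ∨ q) ∨ (p ∨ q)) = max(0.3, 0.3) = 0.3
¬((¬(((r ∧ p) → (r ∨ p)) → r) ∨ q) ∨ (p ∨ q)): Gödel ¬ of 0.3 = 0 (operand ≠ 0)
¬¬((¬(((r ∧ p) → (r ∨ p)) → r) ∨ q) ∨ (p ∨ q)): Gödel ¬ of 0 = 1 (operand is 0)
¬s: Gödel ¬ of 0.58 = 0 (operand ≠ 0)
(s ∧ ¬s) = min(0.58, 0) = 0
(¬¬((¬(((r ∧ p) → (r ∨ p)) → r) ∨ q) ∨ (p ∨ q)) ∧ (s ∧ ¬s)) = min(1, 0) = 0
((r → p) → (¬¬((¬(((r ∧ p) → (r ∨ p)) → r) ∨ q) ∨ (p ∨ q)) ∧ (s ∧ ¬s))): 0.24 > 0, so result = 0

0.00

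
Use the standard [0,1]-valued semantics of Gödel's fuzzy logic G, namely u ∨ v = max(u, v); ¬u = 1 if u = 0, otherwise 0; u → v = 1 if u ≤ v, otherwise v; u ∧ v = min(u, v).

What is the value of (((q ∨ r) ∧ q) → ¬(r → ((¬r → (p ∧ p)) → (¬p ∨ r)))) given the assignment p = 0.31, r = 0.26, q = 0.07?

(q ∨ r) = max(0.07, 0.26) = 0.26
((q ∨ r) ∧ q) = min(0.26, 0.07) = 0.07
¬r: Gödel ¬ of 0.26 = 0 (operand ≠ 0)
(p ∧ p) = min(0.31, 0.31) = 0.31
(¬r → (p ∧ p)): 0 ≤ 0.31, so result = 1
¬p: Gödel ¬ of 0.31 = 0 (operand ≠ 0)
(¬p ∨ r) = max(0, 0.26) = 0.26
((¬r → (p ∧ p)) → (¬p ∨ r)): 1 > 0.26, so result = 0.26
(r → ((¬r → (p ∧ p)) → (¬p ∨ r))): 0.26 ≤ 0.26, so result = 1
¬(r → ((¬r → (p ∧ p)) → (¬p ∨ r))): Gödel ¬ of 1 = 0 (operand ≠ 0)
(((q ∨ r) ∧ q) → ¬(r → ((¬r → (p ∧ p)) → (¬p ∨ r)))): 0.07 > 0, so result = 0

0.00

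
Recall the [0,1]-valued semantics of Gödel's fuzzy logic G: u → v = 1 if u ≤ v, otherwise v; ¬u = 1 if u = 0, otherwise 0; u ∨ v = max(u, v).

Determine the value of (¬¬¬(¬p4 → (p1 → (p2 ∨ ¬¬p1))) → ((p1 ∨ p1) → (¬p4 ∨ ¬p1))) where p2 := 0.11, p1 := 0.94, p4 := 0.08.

1.00

¬p4: Gödel ¬ of 0.08 = 0 (operand ≠ 0)
¬p1: Gödel ¬ of 0.94 = 0 (operand ≠ 0)
¬¬p1: Gödel ¬ of 0 = 1 (operand is 0)
(p2 ∨ ¬¬p1) = max(0.11, 1) = 1
(p1 → (p2 ∨ ¬¬p1)): 0.94 ≤ 1, so result = 1
(¬p4 → (p1 → (p2 ∨ ¬¬p1))): 0 ≤ 1, so result = 1
¬(¬p4 → (p1 → (p2 ∨ ¬¬p1))): Gödel ¬ of 1 = 0 (operand ≠ 0)
¬¬(¬p4 → (p1 → (p2 ∨ ¬¬p1))): Gödel ¬ of 0 = 1 (operand is 0)
¬¬¬(¬p4 → (p1 → (p2 ∨ ¬¬p1))): Gödel ¬ of 1 = 0 (operand ≠ 0)
(p1 ∨ p1) = max(0.94, 0.94) = 0.94
¬p4: Gödel ¬ of 0.08 = 0 (operand ≠ 0)
¬p1: Gödel ¬ of 0.94 = 0 (operand ≠ 0)
(¬p4 ∨ ¬p1) = max(0, 0) = 0
((p1 ∨ p1) → (¬p4 ∨ ¬p1)): 0.94 > 0, so result = 0
(¬¬¬(¬p4 → (p1 → (p2 ∨ ¬¬p1))) → ((p1 ∨ p1) → (¬p4 ∨ ¬p1))): 0 ≤ 0, so result = 1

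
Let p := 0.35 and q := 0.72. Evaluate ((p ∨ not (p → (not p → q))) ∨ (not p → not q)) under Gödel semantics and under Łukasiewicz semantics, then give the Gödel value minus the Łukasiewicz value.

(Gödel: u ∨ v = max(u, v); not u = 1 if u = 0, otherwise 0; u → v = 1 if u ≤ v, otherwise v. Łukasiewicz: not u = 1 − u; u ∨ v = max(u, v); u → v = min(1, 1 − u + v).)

0.37

Gödel evaluation:
  not p: Gödel ¬ of 0.35 = 0 (operand ≠ 0)
  (not p → q): 0 ≤ 0.72, so result = 1
  (p → (not p → q)): 0.35 ≤ 1, so result = 1
  not (p → (not p → q)): Gödel ¬ of 1 = 0 (operand ≠ 0)
  (p ∨ not (p → (not p → q))) = max(0.35, 0) = 0.35
  not p: Gödel ¬ of 0.35 = 0 (operand ≠ 0)
  not q: Gödel ¬ of 0.72 = 0 (operand ≠ 0)
  (not p → not q): 0 ≤ 0, so result = 1
  ((p ∨ not (p → (not p → q))) ∨ (not p → not q)) = max(0.35, 1) = 1
  Gödel value = 1
Łukasiewicz evaluation:
  not p: Łukasiewicz ¬ gives 1 − 0.35 = 0.65
  (not p → q): min(1, 1 − 0.65 + 0.72) = 1
  (p → (not p → q)): min(1, 1 − 0.35 + 1) = 1
  not (p → (not p → q)): Łukasiewicz ¬ gives 1 − 1 = 0
  (p ∨ not (p → (not p → q))) = max(0.35, 0) = 0.35
  not p: Łukasiewicz ¬ gives 1 − 0.35 = 0.65
  not q: Łukasiewicz ¬ gives 1 − 0.72 = 0.28
  (not p → not q): min(1, 1 − 0.65 + 0.28) = 0.63
  ((p ∨ not (p → (not p → q))) ∨ (not p → not q)) = max(0.35, 0.63) = 0.63
  Łukasiewicz value = 0.63
Difference: 1 − 0.63 = 0.37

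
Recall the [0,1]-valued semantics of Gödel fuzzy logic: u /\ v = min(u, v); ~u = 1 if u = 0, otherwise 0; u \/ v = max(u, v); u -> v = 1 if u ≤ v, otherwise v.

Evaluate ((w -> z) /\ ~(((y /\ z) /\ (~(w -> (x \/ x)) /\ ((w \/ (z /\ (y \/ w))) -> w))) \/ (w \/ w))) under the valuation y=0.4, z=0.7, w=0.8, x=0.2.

(w -> z): 0.8 > 0.7, so result = 0.7
(y /\ z) = min(0.4, 0.7) = 0.4
(x \/ x) = max(0.2, 0.2) = 0.2
(w -> (x \/ x)): 0.8 > 0.2, so result = 0.2
~(w -> (x \/ x)): Gödel ¬ of 0.2 = 0 (operand ≠ 0)
(y \/ w) = max(0.4, 0.8) = 0.8
(z /\ (y \/ w)) = min(0.7, 0.8) = 0.7
(w \/ (z /\ (y \/ w))) = max(0.8, 0.7) = 0.8
((w \/ (z /\ (y \/ w))) -> w): 0.8 ≤ 0.8, so result = 1
(~(w -> (x \/ x)) /\ ((w \/ (z /\ (y \/ w))) -> w)) = min(0, 1) = 0
((y /\ z) /\ (~(w -> (x \/ x)) /\ ((w \/ (z /\ (y \/ w))) -> w))) = min(0.4, 0) = 0
(w \/ w) = max(0.8, 0.8) = 0.8
(((y /\ z) /\ (~(w -> (x \/ x)) /\ ((w \/ (z /\ (y \/ w))) -> w))) \/ (w \/ w)) = max(0, 0.8) = 0.8
~(((y /\ z) /\ (~(w -> (x \/ x)) /\ ((w \/ (z /\ (y \/ w))) -> w))) \/ (w \/ w)): Gödel ¬ of 0.8 = 0 (operand ≠ 0)
((w -> z) /\ ~(((y /\ z) /\ (~(w -> (x \/ x)) /\ ((w \/ (z /\ (y \/ w))) -> w))) \/ (w \/ w))) = min(0.7, 0) = 0

0.00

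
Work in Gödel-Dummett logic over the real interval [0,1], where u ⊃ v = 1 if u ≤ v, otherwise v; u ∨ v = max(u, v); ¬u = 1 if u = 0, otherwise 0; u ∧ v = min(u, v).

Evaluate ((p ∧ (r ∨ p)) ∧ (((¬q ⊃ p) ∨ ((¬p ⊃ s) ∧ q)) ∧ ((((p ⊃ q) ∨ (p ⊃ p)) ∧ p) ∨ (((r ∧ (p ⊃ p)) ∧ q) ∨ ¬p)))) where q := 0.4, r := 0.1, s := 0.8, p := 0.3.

0.30

(r ∨ p) = max(0.1, 0.3) = 0.3
(p ∧ (r ∨ p)) = min(0.3, 0.3) = 0.3
¬q: Gödel ¬ of 0.4 = 0 (operand ≠ 0)
(¬q ⊃ p): 0 ≤ 0.3, so result = 1
¬p: Gödel ¬ of 0.3 = 0 (operand ≠ 0)
(¬p ⊃ s): 0 ≤ 0.8, so result = 1
((¬p ⊃ s) ∧ q) = min(1, 0.4) = 0.4
((¬q ⊃ p) ∨ ((¬p ⊃ s) ∧ q)) = max(1, 0.4) = 1
(p ⊃ q): 0.3 ≤ 0.4, so result = 1
(p ⊃ p): 0.3 ≤ 0.3, so result = 1
((p ⊃ q) ∨ (p ⊃ p)) = max(1, 1) = 1
(((p ⊃ q) ∨ (p ⊃ p)) ∧ p) = min(1, 0.3) = 0.3
(p ⊃ p): 0.3 ≤ 0.3, so result = 1
(r ∧ (p ⊃ p)) = min(0.1, 1) = 0.1
((r ∧ (p ⊃ p)) ∧ q) = min(0.1, 0.4) = 0.1
¬p: Gödel ¬ of 0.3 = 0 (operand ≠ 0)
(((r ∧ (p ⊃ p)) ∧ q) ∨ ¬p) = max(0.1, 0) = 0.1
((((p ⊃ q) ∨ (p ⊃ p)) ∧ p) ∨ (((r ∧ (p ⊃ p)) ∧ q) ∨ ¬p)) = max(0.3, 0.1) = 0.3
(((¬q ⊃ p) ∨ ((¬p ⊃ s) ∧ q)) ∧ ((((p ⊃ q) ∨ (p ⊃ p)) ∧ p) ∨ (((r ∧ (p ⊃ p)) ∧ q) ∨ ¬p))) = min(1, 0.3) = 0.3
((p ∧ (r ∨ p)) ∧ (((¬q ⊃ p) ∨ ((¬p ⊃ s) ∧ q)) ∧ ((((p ⊃ q) ∨ (p ⊃ p)) ∧ p) ∨ (((r ∧ (p ⊃ p)) ∧ q) ∨ ¬p)))) = min(0.3, 0.3) = 0.3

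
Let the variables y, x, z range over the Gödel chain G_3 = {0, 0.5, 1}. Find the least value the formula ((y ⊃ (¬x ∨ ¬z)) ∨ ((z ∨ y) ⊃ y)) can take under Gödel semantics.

0.50

The minimum is attained at y = 0.5, x = 0.5, z = 1:
  ¬x: Gödel ¬ of 0.5 = 0 (operand ≠ 0)
  ¬z: Gödel ¬ of 1 = 0 (operand ≠ 0)
  (¬x ∨ ¬z) = max(0, 0) = 0
  (y ⊃ (¬x ∨ ¬z)): 0.5 > 0, so result = 0
  (z ∨ y) = max(1, 0.5) = 1
  ((z ∨ y) ⊃ y): 1 > 0.5, so result = 0.5
  ((y ⊃ (¬x ∨ ¬z)) ∨ ((z ∨ y) ⊃ y)) = max(0, 0.5) = 0.5
Checking all 27 assignments confirms none give a value below 0.50.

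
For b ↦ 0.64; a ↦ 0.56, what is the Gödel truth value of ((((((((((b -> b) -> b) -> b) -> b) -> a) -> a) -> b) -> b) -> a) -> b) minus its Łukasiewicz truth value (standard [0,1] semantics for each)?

0.28

Gödel evaluation:
  (b -> b): 0.64 ≤ 0.64, so result = 1
  ((b -> b) -> b): 1 > 0.64, so result = 0.64
  (((b -> b) -> b) -> b): 0.64 ≤ 0.64, so result = 1
  ((((b -> b) -> b) -> b) -> b): 1 > 0.64, so result = 0.64
  (((((b -> b) -> b) -> b) -> b) -> a): 0.64 > 0.56, so result = 0.56
  ((((((b -> b) -> b) -> b) -> b) -> a) -> a): 0.56 ≤ 0.56, so result = 1
  (((((((b -> b) -> b) -> b) -> b) -> a) -> a) -> b): 1 > 0.64, so result = 0.64
  ((((((((b -> b) -> b) -> b) -> b) -> a) -> a) -> b) -> b): 0.64 ≤ 0.64, so result = 1
  (((((((((b -> b) -> b) -> b) -> b) -> a) -> a) -> b) -> b) -> a): 1 > 0.56, so result = 0.56
  ((((((((((b -> b) -> b) -> b) -> b) -> a) -> a) -> b) -> b) -> a) -> b): 0.56 ≤ 0.64, so result = 1
  Gödel value = 1
Łukasiewicz evaluation:
  (b -> b): min(1, 1 − 0.64 + 0.64) = 1
  ((b -> b) -> b): min(1, 1 − 1 + 0.64) = 0.64
  (((b -> b) -> b) -> b): min(1, 1 − 0.64 + 0.64) = 1
  ((((b -> b) -> b) -> b) -> b): min(1, 1 − 1 + 0.64) = 0.64
  (((((b -> b) -> b) -> b) -> b) -> a): min(1, 1 − 0.64 + 0.56) = 0.92
  ((((((b -> b) -> b) -> b) -> b) -> a) -> a): min(1, 1 − 0.92 + 0.56) = 0.64
  (((((((b -> b) -> b) -> b) -> b) -> a) -> a) -> b): min(1, 1 − 0.64 + 0.64) = 1
  ((((((((b -> b) -> b) -> b) -> b) -> a) -> a) -> b) -> b): min(1, 1 − 1 + 0.64) = 0.64
  (((((((((b -> b) -> b) -> b) -> b) -> a) -> a) -> b) -> b) -> a): min(1, 1 − 0.64 + 0.56) = 0.92
  ((((((((((b -> b) -> b) -> b) -> b) -> a) -> a) -> b) -> b) -> a) -> b): min(1, 1 − 0.92 + 0.64) = 0.72
  Łukasiewicz value = 0.72
Difference: 1 − 0.72 = 0.28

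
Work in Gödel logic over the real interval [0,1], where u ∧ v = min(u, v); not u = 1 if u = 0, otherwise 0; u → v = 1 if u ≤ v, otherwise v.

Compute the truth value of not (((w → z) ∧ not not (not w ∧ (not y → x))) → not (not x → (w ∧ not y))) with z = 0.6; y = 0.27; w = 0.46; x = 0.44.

0.00

(w → z): 0.46 ≤ 0.6, so result = 1
not w: Gödel ¬ of 0.46 = 0 (operand ≠ 0)
not y: Gödel ¬ of 0.27 = 0 (operand ≠ 0)
(not y → x): 0 ≤ 0.44, so result = 1
(not w ∧ (not y → x)) = min(0, 1) = 0
not (not w ∧ (not y → x)): Gödel ¬ of 0 = 1 (operand is 0)
not not (not w ∧ (not y → x)): Gödel ¬ of 1 = 0 (operand ≠ 0)
((w → z) ∧ not not (not w ∧ (not y → x))) = min(1, 0) = 0
not x: Gödel ¬ of 0.44 = 0 (operand ≠ 0)
not y: Gödel ¬ of 0.27 = 0 (operand ≠ 0)
(w ∧ not y) = min(0.46, 0) = 0
(not x → (w ∧ not y)): 0 ≤ 0, so result = 1
not (not x → (w ∧ not y)): Gödel ¬ of 1 = 0 (operand ≠ 0)
(((w → z) ∧ not not (not w ∧ (not y → x))) → not (not x → (w ∧ not y))): 0 ≤ 0, so result = 1
not (((w → z) ∧ not not (not w ∧ (not y → x))) → not (not x → (w ∧ not y))): Gödel ¬ of 1 = 0 (operand ≠ 0)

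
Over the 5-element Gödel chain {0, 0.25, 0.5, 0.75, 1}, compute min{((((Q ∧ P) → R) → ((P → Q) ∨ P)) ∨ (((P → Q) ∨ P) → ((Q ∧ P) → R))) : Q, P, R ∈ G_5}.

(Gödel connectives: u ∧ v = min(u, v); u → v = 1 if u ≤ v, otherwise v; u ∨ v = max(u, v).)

1.00

Every assignment gives 1. For instance at Q = 0, P = 0, R = 0:
  (Q ∧ P) = min(0, 0) = 0
  ((Q ∧ P) → R): 0 ≤ 0, so result = 1
  (P → Q): 0 ≤ 0, so result = 1
  ((P → Q) ∨ P) = max(1, 0) = 1
  (((Q ∧ P) → R) → ((P → Q) ∨ P)): 1 ≤ 1, so result = 1
  (P → Q): 0 ≤ 0, so result = 1
  ((P → Q) ∨ P) = max(1, 0) = 1
  (Q ∧ P) = min(0, 0) = 0
  ((Q ∧ P) → R): 0 ≤ 0, so result = 1
  (((P → Q) ∨ P) → ((Q ∧ P) → R)): 1 ≤ 1, so result = 1
  ((((Q ∧ P) → R) → ((P → Q) ∨ P)) ∨ (((P → Q) ∨ P) → ((Q ∧ P) → R))) = max(1, 1) = 1
All 125 assignments give value 1 — the formula is a G_5-tautology.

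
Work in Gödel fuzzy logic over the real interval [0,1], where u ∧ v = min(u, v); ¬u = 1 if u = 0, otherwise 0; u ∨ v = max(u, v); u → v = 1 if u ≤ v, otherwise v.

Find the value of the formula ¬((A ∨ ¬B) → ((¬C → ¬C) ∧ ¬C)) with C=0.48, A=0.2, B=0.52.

1.00

¬B: Gödel ¬ of 0.52 = 0 (operand ≠ 0)
(A ∨ ¬B) = max(0.2, 0) = 0.2
¬C: Gödel ¬ of 0.48 = 0 (operand ≠ 0)
¬C: Gödel ¬ of 0.48 = 0 (operand ≠ 0)
(¬C → ¬C): 0 ≤ 0, so result = 1
¬C: Gödel ¬ of 0.48 = 0 (operand ≠ 0)
((¬C → ¬C) ∧ ¬C) = min(1, 0) = 0
((A ∨ ¬B) → ((¬C → ¬C) ∧ ¬C)): 0.2 > 0, so result = 0
¬((A ∨ ¬B) → ((¬C → ¬C) ∧ ¬C)): Gödel ¬ of 0 = 1 (operand is 0)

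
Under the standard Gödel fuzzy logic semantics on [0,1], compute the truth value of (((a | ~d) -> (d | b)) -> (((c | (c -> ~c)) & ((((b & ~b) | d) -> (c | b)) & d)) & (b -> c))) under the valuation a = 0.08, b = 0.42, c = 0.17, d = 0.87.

0.17

~d: Gödel ¬ of 0.87 = 0 (operand ≠ 0)
(a | ~d) = max(0.08, 0) = 0.08
(d | b) = max(0.87, 0.42) = 0.87
((a | ~d) -> (d | b)): 0.08 ≤ 0.87, so result = 1
~c: Gödel ¬ of 0.17 = 0 (operand ≠ 0)
(c -> ~c): 0.17 > 0, so result = 0
(c | (c -> ~c)) = max(0.17, 0) = 0.17
~b: Gödel ¬ of 0.42 = 0 (operand ≠ 0)
(b & ~b) = min(0.42, 0) = 0
((b & ~b) | d) = max(0, 0.87) = 0.87
(c | b) = max(0.17, 0.42) = 0.42
(((b & ~b) | d) -> (c | b)): 0.87 > 0.42, so result = 0.42
((((b & ~b) | d) -> (c | b)) & d) = min(0.42, 0.87) = 0.42
((c | (c -> ~c)) & ((((b & ~b) | d) -> (c | b)) & d)) = min(0.17, 0.42) = 0.17
(b -> c): 0.42 > 0.17, so result = 0.17
(((c | (c -> ~c)) & ((((b & ~b) | d) -> (c | b)) & d)) & (b -> c)) = min(0.17, 0.17) = 0.17
(((a | ~d) -> (d | b)) -> (((c | (c -> ~c)) & ((((b & ~b) | d) -> (c | b)) & d)) & (b -> c))): 1 > 0.17, so result = 0.17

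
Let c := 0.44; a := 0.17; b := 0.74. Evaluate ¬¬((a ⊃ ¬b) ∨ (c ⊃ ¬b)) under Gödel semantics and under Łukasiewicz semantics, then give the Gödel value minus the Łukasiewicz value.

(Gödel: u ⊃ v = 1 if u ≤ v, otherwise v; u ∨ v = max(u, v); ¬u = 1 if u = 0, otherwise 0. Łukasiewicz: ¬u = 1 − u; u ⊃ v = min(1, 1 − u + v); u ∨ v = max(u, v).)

Gödel evaluation:
  ¬b: Gödel ¬ of 0.74 = 0 (operand ≠ 0)
  (a ⊃ ¬b): 0.17 > 0, so result = 0
  ¬b: Gödel ¬ of 0.74 = 0 (operand ≠ 0)
  (c ⊃ ¬b): 0.44 > 0, so result = 0
  ((a ⊃ ¬b) ∨ (c ⊃ ¬b)) = max(0, 0) = 0
  ¬((a ⊃ ¬b) ∨ (c ⊃ ¬b)): Gödel ¬ of 0 = 1 (operand is 0)
  ¬¬((a ⊃ ¬b) ∨ (c ⊃ ¬b)): Gödel ¬ of 1 = 0 (operand ≠ 0)
  Gödel value = 0
Łukasiewicz evaluation:
  ¬b: Łukasiewicz ¬ gives 1 − 0.74 = 0.26
  (a ⊃ ¬b): min(1, 1 − 0.17 + 0.26) = 1
  ¬b: Łukasiewicz ¬ gives 1 − 0.74 = 0.26
  (c ⊃ ¬b): min(1, 1 − 0.44 + 0.26) = 0.82
  ((a ⊃ ¬b) ∨ (c ⊃ ¬b)) = max(1, 0.82) = 1
  ¬((a ⊃ ¬b) ∨ (c ⊃ ¬b)): Łukasiewicz ¬ gives 1 − 1 = 0
  ¬¬((a ⊃ ¬b) ∨ (c ⊃ ¬b)): Łukasiewicz ¬ gives 1 − 0 = 1
  Łukasiewicz value = 1
Difference: 0 − 1 = -1.00

-1.00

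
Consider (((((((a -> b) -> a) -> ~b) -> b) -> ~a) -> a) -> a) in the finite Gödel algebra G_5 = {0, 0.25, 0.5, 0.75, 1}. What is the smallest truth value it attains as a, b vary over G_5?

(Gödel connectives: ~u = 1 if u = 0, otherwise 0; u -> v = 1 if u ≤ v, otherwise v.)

The minimum is attained at a = 0.25, b = 0.25:
  (a -> b): 0.25 ≤ 0.25, so result = 1
  ((a -> b) -> a): 1 > 0.25, so result = 0.25
  ~b: Gödel ¬ of 0.25 = 0 (operand ≠ 0)
  (((a -> b) -> a) -> ~b): 0.25 > 0, so result = 0
  ((((a -> b) -> a) -> ~b) -> b): 0 ≤ 0.25, so result = 1
  ~a: Gödel ¬ of 0.25 = 0 (operand ≠ 0)
  (((((a -> b) -> a) -> ~b) -> b) -> ~a): 1 > 0, so result = 0
  ((((((a -> b) -> a) -> ~b) -> b) -> ~a) -> a): 0 ≤ 0.25, so result = 1
  (((((((a -> b) -> a) -> ~b) -> b) -> ~a) -> a) -> a): 1 > 0.25, so result = 0.25
Checking all 25 assignments confirms none give a value below 0.25.

0.25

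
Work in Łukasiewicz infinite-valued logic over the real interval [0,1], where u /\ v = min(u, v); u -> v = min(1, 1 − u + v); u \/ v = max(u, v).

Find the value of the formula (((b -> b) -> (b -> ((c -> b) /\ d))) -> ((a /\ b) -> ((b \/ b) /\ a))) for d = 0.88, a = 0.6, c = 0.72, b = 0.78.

(b -> b): min(1, 1 − 0.78 + 0.78) = 1
(c -> b): min(1, 1 − 0.72 + 0.78) = 1
((c -> b) /\ d) = min(1, 0.88) = 0.88
(b -> ((c -> b) /\ d)): min(1, 1 − 0.78 + 0.88) = 1
((b -> b) -> (b -> ((c -> b) /\ d))): min(1, 1 − 1 + 1) = 1
(a /\ b) = min(0.6, 0.78) = 0.6
(b \/ b) = max(0.78, 0.78) = 0.78
((b \/ b) /\ a) = min(0.78, 0.6) = 0.6
((a /\ b) -> ((b \/ b) /\ a)): min(1, 1 − 0.6 + 0.6) = 1
(((b -> b) -> (b -> ((c -> b) /\ d))) -> ((a /\ b) -> ((b \/ b) /\ a))): min(1, 1 − 1 + 1) = 1

1.00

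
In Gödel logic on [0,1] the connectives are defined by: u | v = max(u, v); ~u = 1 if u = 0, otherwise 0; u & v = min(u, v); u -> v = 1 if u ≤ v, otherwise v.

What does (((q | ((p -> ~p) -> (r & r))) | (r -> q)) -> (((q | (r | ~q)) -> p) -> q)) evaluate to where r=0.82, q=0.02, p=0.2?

0.02

~p: Gödel ¬ of 0.2 = 0 (operand ≠ 0)
(p -> ~p): 0.2 > 0, so result = 0
(r & r) = min(0.82, 0.82) = 0.82
((p -> ~p) -> (r & r)): 0 ≤ 0.82, so result = 1
(q | ((p -> ~p) -> (r & r))) = max(0.02, 1) = 1
(r -> q): 0.82 > 0.02, so result = 0.02
((q | ((p -> ~p) -> (r & r))) | (r -> q)) = max(1, 0.02) = 1
~q: Gödel ¬ of 0.02 = 0 (operand ≠ 0)
(r | ~q) = max(0.82, 0) = 0.82
(q | (r | ~q)) = max(0.02, 0.82) = 0.82
((q | (r | ~q)) -> p): 0.82 > 0.2, so result = 0.2
(((q | (r | ~q)) -> p) -> q): 0.2 > 0.02, so result = 0.02
(((q | ((p -> ~p) -> (r & r))) | (r -> q)) -> (((q | (r | ~q)) -> p) -> q)): 1 > 0.02, so result = 0.02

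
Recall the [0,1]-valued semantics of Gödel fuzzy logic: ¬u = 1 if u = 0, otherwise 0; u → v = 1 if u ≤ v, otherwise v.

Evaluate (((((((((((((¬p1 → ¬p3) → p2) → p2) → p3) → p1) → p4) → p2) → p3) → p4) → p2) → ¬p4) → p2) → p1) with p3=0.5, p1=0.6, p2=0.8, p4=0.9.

¬p1: Gödel ¬ of 0.6 = 0 (operand ≠ 0)
¬p3: Gödel ¬ of 0.5 = 0 (operand ≠ 0)
(¬p1 → ¬p3): 0 ≤ 0, so result = 1
((¬p1 → ¬p3) → p2): 1 > 0.8, so result = 0.8
(((¬p1 → ¬p3) → p2) → p2): 0.8 ≤ 0.8, so result = 1
((((¬p1 → ¬p3) → p2) → p2) → p3): 1 > 0.5, so result = 0.5
(((((¬p1 → ¬p3) → p2) → p2) → p3) → p1): 0.5 ≤ 0.6, so result = 1
((((((¬p1 → ¬p3) → p2) → p2) → p3) → p1) → p4): 1 > 0.9, so result = 0.9
(((((((¬p1 → ¬p3) → p2) → p2) → p3) → p1) → p4) → p2): 0.9 > 0.8, so result = 0.8
((((((((¬p1 → ¬p3) → p2) → p2) → p3) → p1) → p4) → p2) → p3): 0.8 > 0.5, so result = 0.5
(((((((((¬p1 → ¬p3) → p2) → p2) → p3) → p1) → p4) → p2) → p3) → p4): 0.5 ≤ 0.9, so result = 1
((((((((((¬p1 → ¬p3) → p2) → p2) → p3) → p1) → p4) → p2) → p3) → p4) → p2): 1 > 0.8, so result = 0.8
¬p4: Gödel ¬ of 0.9 = 0 (operand ≠ 0)
(((((((((((¬p1 → ¬p3) → p2) → p2) → p3) → p1) → p4) → p2) → p3) → p4) → p2) → ¬p4): 0.8 > 0, so result = 0
((((((((((((¬p1 → ¬p3) → p2) → p2) → p3) → p1) → p4) → p2) → p3) → p4) → p2) → ¬p4) → p2): 0 ≤ 0.8, so result = 1
(((((((((((((¬p1 → ¬p3) → p2) → p2) → p3) → p1) → p4) → p2) → p3) → p4) → p2) → ¬p4) → p2) → p1): 1 > 0.6, so result = 0.6

0.60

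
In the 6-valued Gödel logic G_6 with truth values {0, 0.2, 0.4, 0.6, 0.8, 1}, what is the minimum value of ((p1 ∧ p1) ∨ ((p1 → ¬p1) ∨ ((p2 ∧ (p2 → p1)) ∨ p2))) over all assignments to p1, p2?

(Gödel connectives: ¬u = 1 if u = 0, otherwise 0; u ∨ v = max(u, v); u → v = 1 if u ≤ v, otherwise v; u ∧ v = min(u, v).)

0.20

The minimum is attained at p1 = 0.2, p2 = 0:
  (p1 ∧ p1) = min(0.2, 0.2) = 0.2
  ¬p1: Gödel ¬ of 0.2 = 0 (operand ≠ 0)
  (p1 → ¬p1): 0.2 > 0, so result = 0
  (p2 → p1): 0 ≤ 0.2, so result = 1
  (p2 ∧ (p2 → p1)) = min(0, 1) = 0
  ((p2 ∧ (p2 → p1)) ∨ p2) = max(0, 0) = 0
  ((p1 → ¬p1) ∨ ((p2 ∧ (p2 → p1)) ∨ p2)) = max(0, 0) = 0
  ((p1 ∧ p1) ∨ ((p1 → ¬p1) ∨ ((p2 ∧ (p2 → p1)) ∨ p2))) = max(0.2, 0) = 0.2
Checking all 36 assignments confirms none give a value below 0.20.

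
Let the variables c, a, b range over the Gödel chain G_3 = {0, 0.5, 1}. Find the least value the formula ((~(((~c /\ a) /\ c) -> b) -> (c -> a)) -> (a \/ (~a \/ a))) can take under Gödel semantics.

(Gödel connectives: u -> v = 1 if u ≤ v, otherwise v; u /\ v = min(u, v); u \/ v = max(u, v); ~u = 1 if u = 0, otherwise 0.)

0.50

The minimum is attained at c = 0, a = 0.5, b = 0:
  ~c: Gödel ¬ of 0 = 1 (operand is 0)
  (~c /\ a) = min(1, 0.5) = 0.5
  ((~c /\ a) /\ c) = min(0.5, 0) = 0
  (((~c /\ a) /\ c) -> b): 0 ≤ 0, so result = 1
  ~(((~c /\ a) /\ c) -> b): Gödel ¬ of 1 = 0 (operand ≠ 0)
  (c -> a): 0 ≤ 0.5, so result = 1
  (~(((~c /\ a) /\ c) -> b) -> (c -> a)): 0 ≤ 1, so result = 1
  ~a: Gödel ¬ of 0.5 = 0 (operand ≠ 0)
  (~a \/ a) = max(0, 0.5) = 0.5
  (a \/ (~a \/ a)) = max(0.5, 0.5) = 0.5
  ((~(((~c /\ a) /\ c) -> b) -> (c -> a)) -> (a \/ (~a \/ a))): 1 > 0.5, so result = 0.5
Checking all 27 assignments confirms none give a value below 0.50.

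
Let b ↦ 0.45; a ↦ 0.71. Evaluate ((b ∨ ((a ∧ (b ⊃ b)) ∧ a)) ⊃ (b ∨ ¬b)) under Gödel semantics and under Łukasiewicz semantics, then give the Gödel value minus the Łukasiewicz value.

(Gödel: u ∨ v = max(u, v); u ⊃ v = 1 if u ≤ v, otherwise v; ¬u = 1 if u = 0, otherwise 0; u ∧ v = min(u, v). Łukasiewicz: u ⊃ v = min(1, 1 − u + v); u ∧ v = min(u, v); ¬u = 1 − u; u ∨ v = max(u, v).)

Gödel evaluation:
  (b ⊃ b): 0.45 ≤ 0.45, so result = 1
  (a ∧ (b ⊃ b)) = min(0.71, 1) = 0.71
  ((a ∧ (b ⊃ b)) ∧ a) = min(0.71, 0.71) = 0.71
  (b ∨ ((a ∧ (b ⊃ b)) ∧ a)) = max(0.45, 0.71) = 0.71
  ¬b: Gödel ¬ of 0.45 = 0 (operand ≠ 0)
  (b ∨ ¬b) = max(0.45, 0) = 0.45
  ((b ∨ ((a ∧ (b ⊃ b)) ∧ a)) ⊃ (b ∨ ¬b)): 0.71 > 0.45, so result = 0.45
  Gödel value = 0.45
Łukasiewicz evaluation:
  (b ⊃ b): min(1, 1 − 0.45 + 0.45) = 1
  (a ∧ (b ⊃ b)) = min(0.71, 1) = 0.71
  ((a ∧ (b ⊃ b)) ∧ a) = min(0.71, 0.71) = 0.71
  (b ∨ ((a ∧ (b ⊃ b)) ∧ a)) = max(0.45, 0.71) = 0.71
  ¬b: Łukasiewicz ¬ gives 1 − 0.45 = 0.55
  (b ∨ ¬b) = max(0.45, 0.55) = 0.55
  ((b ∨ ((a ∧ (b ⊃ b)) ∧ a)) ⊃ (b ∨ ¬b)): min(1, 1 − 0.71 + 0.55) = 0.84
  Łukasiewicz value = 0.84
Difference: 0.45 − 0.84 = -0.39

-0.39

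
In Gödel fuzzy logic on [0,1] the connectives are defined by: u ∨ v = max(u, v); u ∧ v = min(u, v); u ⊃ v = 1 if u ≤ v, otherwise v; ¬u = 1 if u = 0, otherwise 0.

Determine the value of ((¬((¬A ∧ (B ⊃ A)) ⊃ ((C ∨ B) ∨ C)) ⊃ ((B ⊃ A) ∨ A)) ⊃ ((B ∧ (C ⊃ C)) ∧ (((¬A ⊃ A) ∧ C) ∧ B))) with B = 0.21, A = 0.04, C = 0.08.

¬A: Gödel ¬ of 0.04 = 0 (operand ≠ 0)
(B ⊃ A): 0.21 > 0.04, so result = 0.04
(¬A ∧ (B ⊃ A)) = min(0, 0.04) = 0
(C ∨ B) = max(0.08, 0.21) = 0.21
((C ∨ B) ∨ C) = max(0.21, 0.08) = 0.21
((¬A ∧ (B ⊃ A)) ⊃ ((C ∨ B) ∨ C)): 0 ≤ 0.21, so result = 1
¬((¬A ∧ (B ⊃ A)) ⊃ ((C ∨ B) ∨ C)): Gödel ¬ of 1 = 0 (operand ≠ 0)
(B ⊃ A): 0.21 > 0.04, so result = 0.04
((B ⊃ A) ∨ A) = max(0.04, 0.04) = 0.04
(¬((¬A ∧ (B ⊃ A)) ⊃ ((C ∨ B) ∨ C)) ⊃ ((B ⊃ A) ∨ A)): 0 ≤ 0.04, so result = 1
(C ⊃ C): 0.08 ≤ 0.08, so result = 1
(B ∧ (C ⊃ C)) = min(0.21, 1) = 0.21
¬A: Gödel ¬ of 0.04 = 0 (operand ≠ 0)
(¬A ⊃ A): 0 ≤ 0.04, so result = 1
((¬A ⊃ A) ∧ C) = min(1, 0.08) = 0.08
(((¬A ⊃ A) ∧ C) ∧ B) = min(0.08, 0.21) = 0.08
((B ∧ (C ⊃ C)) ∧ (((¬A ⊃ A) ∧ C) ∧ B)) = min(0.21, 0.08) = 0.08
((¬((¬A ∧ (B ⊃ A)) ⊃ ((C ∨ B) ∨ C)) ⊃ ((B ⊃ A) ∨ A)) ⊃ ((B ∧ (C ⊃ C)) ∧ (((¬A ⊃ A) ∧ C) ∧ B))): 1 > 0.08, so result = 0.08

0.08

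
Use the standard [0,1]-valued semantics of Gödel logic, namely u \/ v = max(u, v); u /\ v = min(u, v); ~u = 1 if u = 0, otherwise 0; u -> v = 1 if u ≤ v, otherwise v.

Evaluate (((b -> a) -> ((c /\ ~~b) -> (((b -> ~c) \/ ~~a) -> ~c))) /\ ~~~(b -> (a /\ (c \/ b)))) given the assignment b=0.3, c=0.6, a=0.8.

(b -> a): 0.3 ≤ 0.8, so result = 1
~b: Gödel ¬ of 0.3 = 0 (operand ≠ 0)
~~b: Gödel ¬ of 0 = 1 (operand is 0)
(c /\ ~~b) = min(0.6, 1) = 0.6
~c: Gödel ¬ of 0.6 = 0 (operand ≠ 0)
(b -> ~c): 0.3 > 0, so result = 0
~a: Gödel ¬ of 0.8 = 0 (operand ≠ 0)
~~a: Gödel ¬ of 0 = 1 (operand is 0)
((b -> ~c) \/ ~~a) = max(0, 1) = 1
~c: Gödel ¬ of 0.6 = 0 (operand ≠ 0)
(((b -> ~c) \/ ~~a) -> ~c): 1 > 0, so result = 0
((c /\ ~~b) -> (((b -> ~c) \/ ~~a) -> ~c)): 0.6 > 0, so result = 0
((b -> a) -> ((c /\ ~~b) -> (((b -> ~c) \/ ~~a) -> ~c))): 1 > 0, so result = 0
(c \/ b) = max(0.6, 0.3) = 0.6
(a /\ (c \/ b)) = min(0.8, 0.6) = 0.6
(b -> (a /\ (c \/ b))): 0.3 ≤ 0.6, so result = 1
~(b -> (a /\ (c \/ b))): Gödel ¬ of 1 = 0 (operand ≠ 0)
~~(b -> (a /\ (c \/ b))): Gödel ¬ of 0 = 1 (operand is 0)
~~~(b -> (a /\ (c \/ b))): Gödel ¬ of 1 = 0 (operand ≠ 0)
(((b -> a) -> ((c /\ ~~b) -> (((b -> ~c) \/ ~~a) -> ~c))) /\ ~~~(b -> (a /\ (c \/ b)))) = min(0, 0) = 0

0.00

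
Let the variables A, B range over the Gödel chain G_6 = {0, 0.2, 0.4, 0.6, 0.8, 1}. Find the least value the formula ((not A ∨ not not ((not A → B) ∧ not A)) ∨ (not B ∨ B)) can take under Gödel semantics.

0.20

The minimum is attained at A = 0.2, B = 0.2:
  not A: Gödel ¬ of 0.2 = 0 (operand ≠ 0)
  not A: Gödel ¬ of 0.2 = 0 (operand ≠ 0)
  (not A → B): 0 ≤ 0.2, so result = 1
  not A: Gödel ¬ of 0.2 = 0 (operand ≠ 0)
  ((not A → B) ∧ not A) = min(1, 0) = 0
  not ((not A → B) ∧ not A): Gödel ¬ of 0 = 1 (operand is 0)
  not not ((not A → B) ∧ not A): Gödel ¬ of 1 = 0 (operand ≠ 0)
  (not A ∨ not not ((not A → B) ∧ not A)) = max(0, 0) = 0
  not B: Gödel ¬ of 0.2 = 0 (operand ≠ 0)
  (not B ∨ B) = max(0, 0.2) = 0.2
  ((not A ∨ not not ((not A → B) ∧ not A)) ∨ (not B ∨ B)) = max(0, 0.2) = 0.2
Checking all 36 assignments confirms none give a value below 0.20.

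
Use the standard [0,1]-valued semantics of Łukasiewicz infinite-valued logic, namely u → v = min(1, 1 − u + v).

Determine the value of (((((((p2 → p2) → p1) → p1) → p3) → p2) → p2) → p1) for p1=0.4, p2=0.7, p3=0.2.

(p2 → p2): min(1, 1 − 0.7 + 0.7) = 1
((p2 → p2) → p1): min(1, 1 − 1 + 0.4) = 0.4
(((p2 → p2) → p1) → p1): min(1, 1 − 0.4 + 0.4) = 1
((((p2 → p2) → p1) → p1) → p3): min(1, 1 − 1 + 0.2) = 0.2
(((((p2 → p2) → p1) → p1) → p3) → p2): min(1, 1 − 0.2 + 0.7) = 1
((((((p2 → p2) → p1) → p1) → p3) → p2) → p2): min(1, 1 − 1 + 0.7) = 0.7
(((((((p2 → p2) → p1) → p1) → p3) → p2) → p2) → p1): min(1, 1 − 0.7 + 0.4) = 0.7

0.70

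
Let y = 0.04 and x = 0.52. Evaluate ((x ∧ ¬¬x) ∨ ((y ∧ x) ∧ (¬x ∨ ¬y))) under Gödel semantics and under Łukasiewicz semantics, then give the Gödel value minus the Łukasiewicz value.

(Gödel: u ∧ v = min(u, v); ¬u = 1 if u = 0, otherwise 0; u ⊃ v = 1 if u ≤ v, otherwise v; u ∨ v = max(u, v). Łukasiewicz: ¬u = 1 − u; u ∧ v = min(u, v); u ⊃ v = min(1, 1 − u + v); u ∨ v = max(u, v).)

0.00

Gödel evaluation:
  ¬x: Gödel ¬ of 0.52 = 0 (operand ≠ 0)
  ¬¬x: Gödel ¬ of 0 = 1 (operand is 0)
  (x ∧ ¬¬x) = min(0.52, 1) = 0.52
  (y ∧ x) = min(0.04, 0.52) = 0.04
  ¬x: Gödel ¬ of 0.52 = 0 (operand ≠ 0)
  ¬y: Gödel ¬ of 0.04 = 0 (operand ≠ 0)
  (¬x ∨ ¬y) = max(0, 0) = 0
  ((y ∧ x) ∧ (¬x ∨ ¬y)) = min(0.04, 0) = 0
  ((x ∧ ¬¬x) ∨ ((y ∧ x) ∧ (¬x ∨ ¬y))) = max(0.52, 0) = 0.52
  Gödel value = 0.52
Łukasiewicz evaluation:
  ¬x: Łukasiewicz ¬ gives 1 − 0.52 = 0.48
  ¬¬x: Łukasiewicz ¬ gives 1 − 0.48 = 0.52
  (x ∧ ¬¬x) = min(0.52, 0.52) = 0.52
  (y ∧ x) = min(0.04, 0.52) = 0.04
  ¬x: Łukasiewicz ¬ gives 1 − 0.52 = 0.48
  ¬y: Łukasiewicz ¬ gives 1 − 0.04 = 0.96
  (¬x ∨ ¬y) = max(0.48, 0.96) = 0.96
  ((y ∧ x) ∧ (¬x ∨ ¬y)) = min(0.04, 0.96) = 0.04
  ((x ∧ ¬¬x) ∨ ((y ∧ x) ∧ (¬x ∨ ¬y))) = max(0.52, 0.04) = 0.52
  Łukasiewicz value = 0.52
Difference: 0.52 − 0.52 = 0.00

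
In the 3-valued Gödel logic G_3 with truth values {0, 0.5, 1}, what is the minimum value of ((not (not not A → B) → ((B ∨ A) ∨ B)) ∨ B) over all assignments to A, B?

0.50

The minimum is attained at A = 0.5, B = 0:
  not A: Gödel ¬ of 0.5 = 0 (operand ≠ 0)
  not not A: Gödel ¬ of 0 = 1 (operand is 0)
  (not not A → B): 1 > 0, so result = 0
  not (not not A → B): Gödel ¬ of 0 = 1 (operand is 0)
  (B ∨ A) = max(0, 0.5) = 0.5
  ((B ∨ A) ∨ B) = max(0.5, 0) = 0.5
  (not (not not A → B) → ((B ∨ A) ∨ B)): 1 > 0.5, so result = 0.5
  ((not (not not A → B) → ((B ∨ A) ∨ B)) ∨ B) = max(0.5, 0) = 0.5
Checking all 9 assignments confirms none give a value below 0.50.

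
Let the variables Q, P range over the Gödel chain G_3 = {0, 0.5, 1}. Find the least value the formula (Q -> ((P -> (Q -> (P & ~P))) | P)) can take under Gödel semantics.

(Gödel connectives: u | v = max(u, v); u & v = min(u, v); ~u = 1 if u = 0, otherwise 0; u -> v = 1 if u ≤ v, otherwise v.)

The minimum is attained at Q = 1, P = 0.5:
  ~P: Gödel ¬ of 0.5 = 0 (operand ≠ 0)
  (P & ~P) = min(0.5, 0) = 0
  (Q -> (P & ~P)): 1 > 0, so result = 0
  (P -> (Q -> (P & ~P))): 0.5 > 0, so result = 0
  ((P -> (Q -> (P & ~P))) | P) = max(0, 0.5) = 0.5
  (Q -> ((P -> (Q -> (P & ~P))) | P)): 1 > 0.5, so result = 0.5
Checking all 9 assignments confirms none give a value below 0.50.

0.50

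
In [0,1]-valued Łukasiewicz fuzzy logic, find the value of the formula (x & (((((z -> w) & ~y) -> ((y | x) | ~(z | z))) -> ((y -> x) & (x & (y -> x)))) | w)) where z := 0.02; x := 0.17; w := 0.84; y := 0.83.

0.17

(z -> w): min(1, 1 − 0.02 + 0.84) = 1
~y: Łukasiewicz ¬ gives 1 − 0.83 = 0.17
((z -> w) & ~y) = min(1, 0.17) = 0.17
(y | x) = max(0.83, 0.17) = 0.83
(z | z) = max(0.02, 0.02) = 0.02
~(z | z): Łukasiewicz ¬ gives 1 − 0.02 = 0.98
((y | x) | ~(z | z)) = max(0.83, 0.98) = 0.98
(((z -> w) & ~y) -> ((y | x) | ~(z | z))): min(1, 1 − 0.17 + 0.98) = 1
(y -> x): min(1, 1 − 0.83 + 0.17) = 0.34
(y -> x): min(1, 1 − 0.83 + 0.17) = 0.34
(x & (y -> x)) = min(0.17, 0.34) = 0.17
((y -> x) & (x & (y -> x))) = min(0.34, 0.17) = 0.17
((((z -> w) & ~y) -> ((y | x) | ~(z | z))) -> ((y -> x) & (x & (y -> x)))): min(1, 1 − 1 + 0.17) = 0.17
(((((z -> w) & ~y) -> ((y | x) | ~(z | z))) -> ((y -> x) & (x & (y -> x)))) | w) = max(0.17, 0.84) = 0.84
(x & (((((z -> w) & ~y) -> ((y | x) | ~(z | z))) -> ((y -> x) & (x & (y -> x)))) | w)) = min(0.17, 0.84) = 0.17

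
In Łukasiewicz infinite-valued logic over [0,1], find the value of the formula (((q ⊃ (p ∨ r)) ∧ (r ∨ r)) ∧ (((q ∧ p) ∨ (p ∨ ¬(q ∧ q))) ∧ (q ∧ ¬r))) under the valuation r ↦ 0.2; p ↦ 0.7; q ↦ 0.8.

(p ∨ r) = max(0.7, 0.2) = 0.7
(q ⊃ (p ∨ r)): min(1, 1 − 0.8 + 0.7) = 0.9
(r ∨ r) = max(0.2, 0.2) = 0.2
((q ⊃ (p ∨ r)) ∧ (r ∨ r)) = min(0.9, 0.2) = 0.2
(q ∧ p) = min(0.8, 0.7) = 0.7
(q ∧ q) = min(0.8, 0.8) = 0.8
¬(q ∧ q): Łukasiewicz ¬ gives 1 − 0.8 = 0.2
(p ∨ ¬(q ∧ q)) = max(0.7, 0.2) = 0.7
((q ∧ p) ∨ (p ∨ ¬(q ∧ q))) = max(0.7, 0.7) = 0.7
¬r: Łukasiewicz ¬ gives 1 − 0.2 = 0.8
(q ∧ ¬r) = min(0.8, 0.8) = 0.8
(((q ∧ p) ∨ (p ∨ ¬(q ∧ q))) ∧ (q ∧ ¬r)) = min(0.7, 0.8) = 0.7
(((q ⊃ (p ∨ r)) ∧ (r ∨ r)) ∧ (((q ∧ p) ∨ (p ∨ ¬(q ∧ q))) ∧ (q ∧ ¬r))) = min(0.2, 0.7) = 0.2

0.20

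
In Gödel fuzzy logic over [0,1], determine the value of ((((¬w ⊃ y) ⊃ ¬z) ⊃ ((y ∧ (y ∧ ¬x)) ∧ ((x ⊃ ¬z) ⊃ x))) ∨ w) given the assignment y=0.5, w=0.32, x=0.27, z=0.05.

¬w: Gödel ¬ of 0.32 = 0 (operand ≠ 0)
(¬w ⊃ y): 0 ≤ 0.5, so result = 1
¬z: Gödel ¬ of 0.05 = 0 (operand ≠ 0)
((¬w ⊃ y) ⊃ ¬z): 1 > 0, so result = 0
¬x: Gödel ¬ of 0.27 = 0 (operand ≠ 0)
(y ∧ ¬x) = min(0.5, 0) = 0
(y ∧ (y ∧ ¬x)) = min(0.5, 0) = 0
¬z: Gödel ¬ of 0.05 = 0 (operand ≠ 0)
(x ⊃ ¬z): 0.27 > 0, so result = 0
((x ⊃ ¬z) ⊃ x): 0 ≤ 0.27, so result = 1
((y ∧ (y ∧ ¬x)) ∧ ((x ⊃ ¬z) ⊃ x)) = min(0, 1) = 0
(((¬w ⊃ y) ⊃ ¬z) ⊃ ((y ∧ (y ∧ ¬x)) ∧ ((x ⊃ ¬z) ⊃ x))): 0 ≤ 0, so result = 1
((((¬w ⊃ y) ⊃ ¬z) ⊃ ((y ∧ (y ∧ ¬x)) ∧ ((x ⊃ ¬z) ⊃ x))) ∨ w) = max(1, 0.32) = 1

1.00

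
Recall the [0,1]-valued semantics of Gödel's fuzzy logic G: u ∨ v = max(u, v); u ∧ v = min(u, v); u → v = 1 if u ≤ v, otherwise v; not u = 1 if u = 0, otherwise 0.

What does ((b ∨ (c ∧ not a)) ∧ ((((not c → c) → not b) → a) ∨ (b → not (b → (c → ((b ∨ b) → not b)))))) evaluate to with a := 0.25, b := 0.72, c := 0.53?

0.72

not a: Gödel ¬ of 0.25 = 0 (operand ≠ 0)
(c ∧ not a) = min(0.53, 0) = 0
(b ∨ (c ∧ not a)) = max(0.72, 0) = 0.72
not c: Gödel ¬ of 0.53 = 0 (operand ≠ 0)
(not c → c): 0 ≤ 0.53, so result = 1
not b: Gödel ¬ of 0.72 = 0 (operand ≠ 0)
((not c → c) → not b): 1 > 0, so result = 0
(((not c → c) → not b) → a): 0 ≤ 0.25, so result = 1
(b ∨ b) = max(0.72, 0.72) = 0.72
not b: Gödel ¬ of 0.72 = 0 (operand ≠ 0)
((b ∨ b) → not b): 0.72 > 0, so result = 0
(c → ((b ∨ b) → not b)): 0.53 > 0, so result = 0
(b → (c → ((b ∨ b) → not b))): 0.72 > 0, so result = 0
not (b → (c → ((b ∨ b) → not b))): Gödel ¬ of 0 = 1 (operand is 0)
(b → not (b → (c → ((b ∨ b) → not b)))): 0.72 ≤ 1, so result = 1
((((not c → c) → not b) → a) ∨ (b → not (b → (c → ((b ∨ b) → not b))))) = max(1, 1) = 1
((b ∨ (c ∧ not a)) ∧ ((((not c → c) → not b) → a) ∨ (b → not (b → (c → ((b ∨ b) → not b)))))) = min(0.72, 1) = 0.72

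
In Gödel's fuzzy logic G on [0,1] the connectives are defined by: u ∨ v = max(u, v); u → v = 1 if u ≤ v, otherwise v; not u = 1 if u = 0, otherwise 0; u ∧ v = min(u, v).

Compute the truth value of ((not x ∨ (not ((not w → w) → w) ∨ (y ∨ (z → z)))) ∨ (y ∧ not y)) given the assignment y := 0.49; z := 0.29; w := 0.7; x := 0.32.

1.00

not x: Gödel ¬ of 0.32 = 0 (operand ≠ 0)
not w: Gödel ¬ of 0.7 = 0 (operand ≠ 0)
(not w → w): 0 ≤ 0.7, so result = 1
((not w → w) → w): 1 > 0.7, so result = 0.7
not ((not w → w) → w): Gödel ¬ of 0.7 = 0 (operand ≠ 0)
(z → z): 0.29 ≤ 0.29, so result = 1
(y ∨ (z → z)) = max(0.49, 1) = 1
(not ((not w → w) → w) ∨ (y ∨ (z → z))) = max(0, 1) = 1
(not x ∨ (not ((not w → w) → w) ∨ (y ∨ (z → z)))) = max(0, 1) = 1
not y: Gödel ¬ of 0.49 = 0 (operand ≠ 0)
(y ∧ not y) = min(0.49, 0) = 0
((not x ∨ (not ((not w → w) → w) ∨ (y ∨ (z → z)))) ∨ (y ∧ not y)) = max(1, 0) = 1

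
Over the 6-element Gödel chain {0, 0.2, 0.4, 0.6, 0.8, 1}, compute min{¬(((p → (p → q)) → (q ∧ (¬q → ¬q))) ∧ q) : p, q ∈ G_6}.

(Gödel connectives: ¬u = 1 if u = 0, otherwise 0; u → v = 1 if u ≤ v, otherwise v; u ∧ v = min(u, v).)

The minimum is attained at p = 0, q = 0.2:
  (p → q): 0 ≤ 0.2, so result = 1
  (p → (p → q)): 0 ≤ 1, so result = 1
  ¬q: Gödel ¬ of 0.2 = 0 (operand ≠ 0)
  ¬q: Gödel ¬ of 0.2 = 0 (operand ≠ 0)
  (¬q → ¬q): 0 ≤ 0, so result = 1
  (q ∧ (¬q → ¬q)) = min(0.2, 1) = 0.2
  ((p → (p → q)) → (q ∧ (¬q → ¬q))): 1 > 0.2, so result = 0.2
  (((p → (p → q)) → (q ∧ (¬q → ¬q))) ∧ q) = min(0.2, 0.2) = 0.2
  ¬(((p → (p → q)) → (q ∧ (¬q → ¬q))) ∧ q): Gödel ¬ of 0.2 = 0 (operand ≠ 0)
Checking all 36 assignments confirms none give a value below 0.00.

0.00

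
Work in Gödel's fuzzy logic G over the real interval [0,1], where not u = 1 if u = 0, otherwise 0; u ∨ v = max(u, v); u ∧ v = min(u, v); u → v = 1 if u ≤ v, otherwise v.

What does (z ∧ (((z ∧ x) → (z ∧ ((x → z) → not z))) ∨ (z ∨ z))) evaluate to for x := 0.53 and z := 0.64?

(z ∧ x) = min(0.64, 0.53) = 0.53
(x → z): 0.53 ≤ 0.64, so result = 1
not z: Gödel ¬ of 0.64 = 0 (operand ≠ 0)
((x → z) → not z): 1 > 0, so result = 0
(z ∧ ((x → z) → not z)) = min(0.64, 0) = 0
((z ∧ x) → (z ∧ ((x → z) → not z))): 0.53 > 0, so result = 0
(z ∨ z) = max(0.64, 0.64) = 0.64
(((z ∧ x) → (z ∧ ((x → z) → not z))) ∨ (z ∨ z)) = max(0, 0.64) = 0.64
(z ∧ (((z ∧ x) → (z ∧ ((x → z) → not z))) ∨ (z ∨ z))) = min(0.64, 0.64) = 0.64

0.64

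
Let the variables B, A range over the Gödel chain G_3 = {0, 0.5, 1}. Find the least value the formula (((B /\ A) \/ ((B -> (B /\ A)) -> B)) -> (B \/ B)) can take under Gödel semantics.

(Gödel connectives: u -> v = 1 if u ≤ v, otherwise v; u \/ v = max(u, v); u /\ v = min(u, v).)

0.50

The minimum is attained at B = 0.5, A = 0:
  (B /\ A) = min(0.5, 0) = 0
  (B /\ A) = min(0.5, 0) = 0
  (B -> (B /\ A)): 0.5 > 0, so result = 0
  ((B -> (B /\ A)) -> B): 0 ≤ 0.5, so result = 1
  ((B /\ A) \/ ((B -> (B /\ A)) -> B)) = max(0, 1) = 1
  (B \/ B) = max(0.5, 0.5) = 0.5
  (((B /\ A) \/ ((B -> (B /\ A)) -> B)) -> (B \/ B)): 1 > 0.5, so result = 0.5
Checking all 9 assignments confirms none give a value below 0.50.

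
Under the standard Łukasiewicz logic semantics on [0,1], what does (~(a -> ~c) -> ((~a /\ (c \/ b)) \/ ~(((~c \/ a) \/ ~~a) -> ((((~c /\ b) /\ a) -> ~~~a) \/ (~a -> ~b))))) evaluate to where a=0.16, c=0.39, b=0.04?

~c: Łukasiewicz ¬ gives 1 − 0.39 = 0.61
(a -> ~c): min(1, 1 − 0.16 + 0.61) = 1
~(a -> ~c): Łukasiewicz ¬ gives 1 − 1 = 0
~a: Łukasiewicz ¬ gives 1 − 0.16 = 0.84
(c \/ b) = max(0.39, 0.04) = 0.39
(~a /\ (c \/ b)) = min(0.84, 0.39) = 0.39
~c: Łukasiewicz ¬ gives 1 − 0.39 = 0.61
(~c \/ a) = max(0.61, 0.16) = 0.61
~a: Łukasiewicz ¬ gives 1 − 0.16 = 0.84
~~a: Łukasiewicz ¬ gives 1 − 0.84 = 0.16
((~c \/ a) \/ ~~a) = max(0.61, 0.16) = 0.61
~c: Łukasiewicz ¬ gives 1 − 0.39 = 0.61
(~c /\ b) = min(0.61, 0.04) = 0.04
((~c /\ b) /\ a) = min(0.04, 0.16) = 0.04
~a: Łukasiewicz ¬ gives 1 − 0.16 = 0.84
~~a: Łukasiewicz ¬ gives 1 − 0.84 = 0.16
~~~a: Łukasiewicz ¬ gives 1 − 0.16 = 0.84
(((~c /\ b) /\ a) -> ~~~a): min(1, 1 − 0.04 + 0.84) = 1
~a: Łukasiewicz ¬ gives 1 − 0.16 = 0.84
~b: Łukasiewicz ¬ gives 1 − 0.04 = 0.96
(~a -> ~b): min(1, 1 − 0.84 + 0.96) = 1
((((~c /\ b) /\ a) -> ~~~a) \/ (~a -> ~b)) = max(1, 1) = 1
(((~c \/ a) \/ ~~a) -> ((((~c /\ b) /\ a) -> ~~~a) \/ (~a -> ~b))): min(1, 1 − 0.61 + 1) = 1
~(((~c \/ a) \/ ~~a) -> ((((~c /\ b) /\ a) -> ~~~a) \/ (~a -> ~b))): Łukasiewicz ¬ gives 1 − 1 = 0
((~a /\ (c \/ b)) \/ ~(((~c \/ a) \/ ~~a) -> ((((~c /\ b) /\ a) -> ~~~a) \/ (~a -> ~b)))) = max(0.39, 0) = 0.39
(~(a -> ~c) -> ((~a /\ (c \/ b)) \/ ~(((~c \/ a) \/ ~~a) -> ((((~c /\ b) /\ a) -> ~~~a) \/ (~a -> ~b))))): min(1, 1 − 0 + 0.39) = 1

1.00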